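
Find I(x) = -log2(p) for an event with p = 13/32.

Information content I(x) = -log₂(p(x))
I = -log₂(13/32) = -log₂(0.4062)
I = 1.2996 bits


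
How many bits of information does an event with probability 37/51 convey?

Information content I(x) = -log₂(p(x))
I = -log₂(37/51) = -log₂(0.7255)
I = 0.4630 bits


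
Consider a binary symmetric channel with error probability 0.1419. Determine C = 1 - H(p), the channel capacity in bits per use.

For BSC with error probability p:
C = 1 - H(p) where H(p) is binary entropy
H(0.1419) = -0.1419 × log₂(0.1419) - 0.8581 × log₂(0.8581)
H(p) = 0.5892
C = 1 - 0.5892 = 0.4108 bits/use


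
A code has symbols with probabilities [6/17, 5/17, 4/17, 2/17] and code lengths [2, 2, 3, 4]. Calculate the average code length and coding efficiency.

Average length L = Σ p_i × l_i = 2.4706 bits
Entropy H = 1.9040 bits
Efficiency η = H/L × 100% = 77.07%


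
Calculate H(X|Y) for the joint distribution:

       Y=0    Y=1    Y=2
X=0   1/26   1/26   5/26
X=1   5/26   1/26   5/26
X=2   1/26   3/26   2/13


H(X|Y) = Σ_y p(y) H(X|Y=y)
  p(Y=0) = 7/26, H(X|Y=0) = 1.1488
  p(Y=1) = 5/26, H(X|Y=1) = 1.3710
  p(Y=2) = 7/13, H(X|Y=2) = 1.5774
H(X|Y) = 0.2692×1.1488 + 0.1923×1.3710 + 0.5385×1.5774 = 1.4223 bits


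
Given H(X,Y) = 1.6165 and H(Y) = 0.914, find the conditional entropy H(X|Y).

Chain rule: H(X,Y) = H(X|Y) + H(Y)
H(X|Y) = H(X,Y) - H(Y) = 1.6165 - 0.914 = 0.7025 bits


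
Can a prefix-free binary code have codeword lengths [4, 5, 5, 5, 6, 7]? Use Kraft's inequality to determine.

Kraft inequality: Σ 2^(-l_i) ≤ 1 for prefix-free code
Calculating: 2^(-4) + 2^(-5) + 2^(-5) + 2^(-5) + 2^(-6) + 2^(-7)
= 0.0625 + 0.03125 + 0.03125 + 0.03125 + 0.015625 + 0.0078125
= 0.1797
Since 0.1797 ≤ 1, prefix-free code exists


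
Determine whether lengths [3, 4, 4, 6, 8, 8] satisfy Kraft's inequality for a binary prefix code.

Kraft inequality: Σ 2^(-l_i) ≤ 1 for prefix-free code
Calculating: 2^(-3) + 2^(-4) + 2^(-4) + 2^(-6) + 2^(-8) + 2^(-8)
= 0.125 + 0.0625 + 0.0625 + 0.015625 + 0.00390625 + 0.00390625
= 0.2734
Since 0.2734 ≤ 1, prefix-free code exists


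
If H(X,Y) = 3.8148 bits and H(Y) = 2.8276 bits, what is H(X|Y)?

Chain rule: H(X,Y) = H(X|Y) + H(Y)
H(X|Y) = H(X,Y) - H(Y) = 3.8148 - 2.8276 = 0.9872 bits


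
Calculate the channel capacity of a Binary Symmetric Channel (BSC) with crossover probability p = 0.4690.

For BSC with error probability p:
C = 1 - H(p) where H(p) is binary entropy
H(0.4690) = -0.4690 × log₂(0.4690) - 0.5310 × log₂(0.5310)
H(p) = 0.9972
C = 1 - 0.9972 = 0.0028 bits/use


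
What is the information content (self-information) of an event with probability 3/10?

Information content I(x) = -log₂(p(x))
I = -log₂(3/10) = -log₂(0.3000)
I = 1.7370 bits


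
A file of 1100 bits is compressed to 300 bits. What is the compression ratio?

Compression ratio = Original / Compressed
= 1100 / 300 = 3.67:1


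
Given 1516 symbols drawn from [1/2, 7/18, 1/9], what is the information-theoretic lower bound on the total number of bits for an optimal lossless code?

Entropy H = 1.3821 bits/symbol
Minimum bits = H × n = 1.3821 × 1516
= 2095.27 bits


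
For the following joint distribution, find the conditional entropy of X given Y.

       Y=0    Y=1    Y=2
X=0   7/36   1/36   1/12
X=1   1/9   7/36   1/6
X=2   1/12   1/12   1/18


H(X|Y) = Σ_y p(y) H(X|Y=y)
  p(Y=0) = 7/18, H(X|Y=0) = 1.4926
  p(Y=1) = 11/36, H(X|Y=1) = 1.2407
  p(Y=2) = 11/36, H(X|Y=2) = 1.4354
H(X|Y) = 0.3889×1.4926 + 0.3056×1.2407 + 0.3056×1.4354 = 1.3981 bits


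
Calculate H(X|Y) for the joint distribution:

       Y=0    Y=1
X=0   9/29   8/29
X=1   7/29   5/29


H(X|Y) = Σ_y p(y) H(X|Y=y)
  p(Y=0) = 16/29, H(X|Y=0) = 0.9887
  p(Y=1) = 13/29, H(X|Y=1) = 0.9612
H(X|Y) = 0.5517×0.9887 + 0.4483×0.9612 = 0.9764 bits


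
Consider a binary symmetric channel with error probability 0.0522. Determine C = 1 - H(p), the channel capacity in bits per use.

For BSC with error probability p:
C = 1 - H(p) where H(p) is binary entropy
H(0.0522) = -0.0522 × log₂(0.0522) - 0.9478 × log₂(0.9478)
H(p) = 0.2957
C = 1 - 0.2957 = 0.7043 bits/use


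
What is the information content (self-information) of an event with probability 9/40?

Information content I(x) = -log₂(p(x))
I = -log₂(9/40) = -log₂(0.2250)
I = 2.1520 bits


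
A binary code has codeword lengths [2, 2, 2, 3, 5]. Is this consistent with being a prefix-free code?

Kraft inequality: Σ 2^(-l_i) ≤ 1 for prefix-free code
Calculating: 2^(-2) + 2^(-2) + 2^(-2) + 2^(-3) + 2^(-5)
= 0.25 + 0.25 + 0.25 + 0.125 + 0.03125
= 0.9062
Since 0.9062 ≤ 1, prefix-free code exists


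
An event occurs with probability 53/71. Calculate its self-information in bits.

Information content I(x) = -log₂(p(x))
I = -log₂(53/71) = -log₂(0.7465)
I = 0.4218 bits


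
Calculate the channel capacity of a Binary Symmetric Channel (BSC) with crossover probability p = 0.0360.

For BSC with error probability p:
C = 1 - H(p) where H(p) is binary entropy
H(0.0360) = -0.0360 × log₂(0.0360) - 0.9640 × log₂(0.9640)
H(p) = 0.2236
C = 1 - 0.2236 = 0.7764 bits/use


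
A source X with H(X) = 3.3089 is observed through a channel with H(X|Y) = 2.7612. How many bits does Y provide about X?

I(X;Y) = H(X) - H(X|Y)
I(X;Y) = 3.3089 - 2.7612 = 0.5477 bits


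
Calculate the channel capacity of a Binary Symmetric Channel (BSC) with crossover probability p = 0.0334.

For BSC with error probability p:
C = 1 - H(p) where H(p) is binary entropy
H(0.0334) = -0.0334 × log₂(0.0334) - 0.9666 × log₂(0.9666)
H(p) = 0.2112
C = 1 - 0.2112 = 0.7888 bits/use


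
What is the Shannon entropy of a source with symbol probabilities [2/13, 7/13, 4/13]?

H(X) = -Σ p(x) log₂ p(x)
  -2/13 × log₂(2/13) = 0.4155
  -7/13 × log₂(7/13) = 0.4809
  -4/13 × log₂(4/13) = 0.5232
H(X) = 1.4196 bits


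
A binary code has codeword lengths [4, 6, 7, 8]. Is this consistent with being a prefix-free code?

Kraft inequality: Σ 2^(-l_i) ≤ 1 for prefix-free code
Calculating: 2^(-4) + 2^(-6) + 2^(-7) + 2^(-8)
= 0.0625 + 0.015625 + 0.0078125 + 0.00390625
= 0.0898
Since 0.0898 ≤ 1, prefix-free code exists


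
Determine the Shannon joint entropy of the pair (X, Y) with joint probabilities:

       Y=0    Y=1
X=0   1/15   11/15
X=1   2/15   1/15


H(X,Y) = -Σ p(x,y) log₂ p(x,y)
  p(0,0)=1/15: -0.0667 × log₂(0.0667) = 0.2605
  p(0,1)=11/15: -0.7333 × log₂(0.7333) = 0.3281
  p(1,0)=2/15: -0.1333 × log₂(0.1333) = 0.3876
  p(1,1)=1/15: -0.0667 × log₂(0.0667) = 0.2605
H(X,Y) = 1.2366 bits


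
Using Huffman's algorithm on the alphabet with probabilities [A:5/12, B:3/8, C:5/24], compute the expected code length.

Huffman tree construction:
Combine smallest probabilities repeatedly
Resulting codes:
  A: 0 (length 1)
  B: 11 (length 2)
  C: 10 (length 2)
Average length = Σ p(s) × length(s) = 1.5833 bits


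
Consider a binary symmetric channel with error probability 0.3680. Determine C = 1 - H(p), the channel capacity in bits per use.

For BSC with error probability p:
C = 1 - H(p) where H(p) is binary entropy
H(0.3680) = -0.3680 × log₂(0.3680) - 0.6320 × log₂(0.6320)
H(p) = 0.9491
C = 1 - 0.9491 = 0.0509 bits/use


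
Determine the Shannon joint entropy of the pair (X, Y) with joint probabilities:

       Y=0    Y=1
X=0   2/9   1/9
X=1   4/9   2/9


H(X,Y) = -Σ p(x,y) log₂ p(x,y)
  p(0,0)=2/9: -0.2222 × log₂(0.2222) = 0.4822
  p(0,1)=1/9: -0.1111 × log₂(0.1111) = 0.3522
  p(1,0)=4/9: -0.4444 × log₂(0.4444) = 0.5200
  p(1,1)=2/9: -0.2222 × log₂(0.2222) = 0.4822
H(X,Y) = 1.8366 bits


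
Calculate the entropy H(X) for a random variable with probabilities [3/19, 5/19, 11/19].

H(X) = -Σ p(x) log₂ p(x)
  -3/19 × log₂(3/19) = 0.4205
  -5/19 × log₂(5/19) = 0.5068
  -11/19 × log₂(11/19) = 0.4565
H(X) = 1.3838 bits


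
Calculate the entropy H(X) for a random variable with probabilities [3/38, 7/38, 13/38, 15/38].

H(X) = -Σ p(x) log₂ p(x)
  -3/38 × log₂(3/38) = 0.2892
  -7/38 × log₂(7/38) = 0.4496
  -13/38 × log₂(13/38) = 0.5294
  -15/38 × log₂(15/38) = 0.5294
H(X) = 1.7975 bits


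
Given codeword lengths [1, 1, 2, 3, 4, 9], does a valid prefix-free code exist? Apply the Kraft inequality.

Kraft inequality: Σ 2^(-l_i) ≤ 1 for prefix-free code
Calculating: 2^(-1) + 2^(-1) + 2^(-2) + 2^(-3) + 2^(-4) + 2^(-9)
= 0.5 + 0.5 + 0.25 + 0.125 + 0.0625 + 0.001953125
= 1.4395
Since 1.4395 > 1, prefix-free code does not exist


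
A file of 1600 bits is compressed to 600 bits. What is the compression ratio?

Compression ratio = Original / Compressed
= 1600 / 600 = 2.67:1


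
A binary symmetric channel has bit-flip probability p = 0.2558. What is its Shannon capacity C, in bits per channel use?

For BSC with error probability p:
C = 1 - H(p) where H(p) is binary entropy
H(0.2558) = -0.2558 × log₂(0.2558) - 0.7442 × log₂(0.7442)
H(p) = 0.8203
C = 1 - 0.8203 = 0.1797 bits/use


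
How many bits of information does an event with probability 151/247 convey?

Information content I(x) = -log₂(p(x))
I = -log₂(151/247) = -log₂(0.6113)
I = 0.7100 bits


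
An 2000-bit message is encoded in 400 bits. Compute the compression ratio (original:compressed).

Compression ratio = Original / Compressed
= 2000 / 400 = 5.00:1


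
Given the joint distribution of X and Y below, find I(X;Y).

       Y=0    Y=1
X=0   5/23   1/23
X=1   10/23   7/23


H(X) = 0.8281, H(Y) = 0.9321, H(X,Y) = 1.7201
I(X;Y) = H(X) + H(Y) - H(X,Y) = 0.0401 bits


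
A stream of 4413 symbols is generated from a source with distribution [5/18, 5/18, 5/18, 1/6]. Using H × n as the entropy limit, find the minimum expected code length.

Entropy H = 1.9708 bits/symbol
Minimum bits = H × n = 1.9708 × 4413
= 8697.25 bits


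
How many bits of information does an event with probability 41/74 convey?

Information content I(x) = -log₂(p(x))
I = -log₂(41/74) = -log₂(0.5541)
I = 0.8519 bits


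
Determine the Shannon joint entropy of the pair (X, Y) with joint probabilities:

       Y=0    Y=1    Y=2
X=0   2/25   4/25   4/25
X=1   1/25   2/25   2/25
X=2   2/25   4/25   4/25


H(X,Y) = -Σ p(x,y) log₂ p(x,y)
  p(0,0)=2/25: -0.0800 × log₂(0.0800) = 0.2915
  p(0,1)=4/25: -0.1600 × log₂(0.1600) = 0.4230
  p(0,2)=4/25: -0.1600 × log₂(0.1600) = 0.4230
  p(1,0)=1/25: -0.0400 × log₂(0.0400) = 0.1858
  p(1,1)=2/25: -0.0800 × log₂(0.0800) = 0.2915
  p(1,2)=2/25: -0.0800 × log₂(0.0800) = 0.2915
  p(2,0)=2/25: -0.0800 × log₂(0.0800) = 0.2915
  p(2,1)=4/25: -0.1600 × log₂(0.1600) = 0.4230
  p(2,2)=4/25: -0.1600 × log₂(0.1600) = 0.4230
H(X,Y) = 3.0439 bits


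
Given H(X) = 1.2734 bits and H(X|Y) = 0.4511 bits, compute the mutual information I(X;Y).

I(X;Y) = H(X) - H(X|Y)
I(X;Y) = 1.2734 - 0.4511 = 0.8223 bits


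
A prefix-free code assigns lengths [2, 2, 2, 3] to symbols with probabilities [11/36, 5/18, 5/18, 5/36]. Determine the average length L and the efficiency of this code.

Average length L = Σ p_i × l_i = 2.1389 bits
Entropy H = 1.9449 bits
Efficiency η = H/L × 100% = 90.93%


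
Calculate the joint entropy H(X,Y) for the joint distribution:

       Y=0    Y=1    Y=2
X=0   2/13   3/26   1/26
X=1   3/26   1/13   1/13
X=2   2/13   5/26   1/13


H(X,Y) = -Σ p(x,y) log₂ p(x,y)
  p(0,0)=2/13: -0.1538 × log₂(0.1538) = 0.4155
  p(0,1)=3/26: -0.1154 × log₂(0.1154) = 0.3595
  p(0,2)=1/26: -0.0385 × log₂(0.0385) = 0.1808
  p(1,0)=3/26: -0.1154 × log₂(0.1154) = 0.3595
  p(1,1)=1/13: -0.0769 × log₂(0.0769) = 0.2846
  p(1,2)=1/13: -0.0769 × log₂(0.0769) = 0.2846
  p(2,0)=2/13: -0.1538 × log₂(0.1538) = 0.4155
  p(2,1)=5/26: -0.1923 × log₂(0.1923) = 0.4574
  p(2,2)=1/13: -0.0769 × log₂(0.0769) = 0.2846
H(X,Y) = 3.0420 bits


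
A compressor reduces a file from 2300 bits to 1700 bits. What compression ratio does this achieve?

Compression ratio = Original / Compressed
= 2300 / 1700 = 1.35:1


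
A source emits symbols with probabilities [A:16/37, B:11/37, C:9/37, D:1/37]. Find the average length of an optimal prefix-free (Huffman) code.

Huffman tree construction:
Combine smallest probabilities repeatedly
Resulting codes:
  A: 0 (length 1)
  B: 11 (length 2)
  C: 101 (length 3)
  D: 100 (length 3)
Average length = Σ p(s) × length(s) = 1.8378 bits


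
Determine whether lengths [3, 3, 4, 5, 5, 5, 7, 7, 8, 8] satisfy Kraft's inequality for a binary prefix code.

Kraft inequality: Σ 2^(-l_i) ≤ 1 for prefix-free code
Calculating: 2^(-3) + 2^(-3) + 2^(-4) + 2^(-5) + 2^(-5) + 2^(-5) + 2^(-7) + 2^(-7) + 2^(-8) + 2^(-8)
= 0.125 + 0.125 + 0.0625 + 0.03125 + 0.03125 + 0.03125 + 0.0078125 + 0.0078125 + 0.00390625 + 0.00390625
= 0.4297
Since 0.4297 ≤ 1, prefix-free code exists


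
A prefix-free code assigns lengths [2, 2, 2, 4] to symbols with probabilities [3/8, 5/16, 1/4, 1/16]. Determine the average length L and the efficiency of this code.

Average length L = Σ p_i × l_i = 2.1250 bits
Entropy H = 1.8050 bits
Efficiency η = H/L × 100% = 84.94%


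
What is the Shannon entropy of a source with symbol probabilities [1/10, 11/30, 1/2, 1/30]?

H(X) = -Σ p(x) log₂ p(x)
  -1/10 × log₂(1/10) = 0.3322
  -11/30 × log₂(11/30) = 0.5307
  -1/2 × log₂(1/2) = 0.5000
  -1/30 × log₂(1/30) = 0.1636
H(X) = 1.5265 bits


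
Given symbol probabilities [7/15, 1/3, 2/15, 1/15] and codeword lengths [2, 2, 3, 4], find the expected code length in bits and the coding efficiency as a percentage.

Average length L = Σ p_i × l_i = 2.2667 bits
Entropy H = 1.6895 bits
Efficiency η = H/L × 100% = 74.54%


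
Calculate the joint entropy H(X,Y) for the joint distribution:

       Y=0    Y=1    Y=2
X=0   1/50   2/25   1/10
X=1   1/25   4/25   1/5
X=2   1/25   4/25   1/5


H(X,Y) = -Σ p(x,y) log₂ p(x,y)
  p(0,0)=1/50: -0.0200 × log₂(0.0200) = 0.1129
  p(0,1)=2/25: -0.0800 × log₂(0.0800) = 0.2915
  p(0,2)=1/10: -0.1000 × log₂(0.1000) = 0.3322
  p(1,0)=1/25: -0.0400 × log₂(0.0400) = 0.1858
  p(1,1)=4/25: -0.1600 × log₂(0.1600) = 0.4230
  p(1,2)=1/5: -0.2000 × log₂(0.2000) = 0.4644
  p(2,0)=1/25: -0.0400 × log₂(0.0400) = 0.1858
  p(2,1)=4/25: -0.1600 × log₂(0.1600) = 0.4230
  p(2,2)=1/5: -0.2000 × log₂(0.2000) = 0.4644
H(X,Y) = 2.8829 bits


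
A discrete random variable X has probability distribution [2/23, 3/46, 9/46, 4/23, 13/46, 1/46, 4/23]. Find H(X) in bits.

H(X) = -Σ p(x) log₂ p(x)
  -2/23 × log₂(2/23) = 0.3064
  -3/46 × log₂(3/46) = 0.2569
  -9/46 × log₂(9/46) = 0.4605
  -4/23 × log₂(4/23) = 0.4389
  -13/46 × log₂(13/46) = 0.5152
  -1/46 × log₂(1/46) = 0.1201
  -4/23 × log₂(4/23) = 0.4389
H(X) = 2.5368 bits


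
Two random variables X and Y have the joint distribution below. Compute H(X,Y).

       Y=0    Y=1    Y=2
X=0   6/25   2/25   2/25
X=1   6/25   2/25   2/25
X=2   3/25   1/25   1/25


H(X,Y) = -Σ p(x,y) log₂ p(x,y)
  p(0,0)=6/25: -0.2400 × log₂(0.2400) = 0.4941
  p(0,1)=2/25: -0.0800 × log₂(0.0800) = 0.2915
  p(0,2)=2/25: -0.0800 × log₂(0.0800) = 0.2915
  p(1,0)=6/25: -0.2400 × log₂(0.2400) = 0.4941
  p(1,1)=2/25: -0.0800 × log₂(0.0800) = 0.2915
  p(1,2)=2/25: -0.0800 × log₂(0.0800) = 0.2915
  p(2,0)=3/25: -0.1200 × log₂(0.1200) = 0.3671
  p(2,1)=1/25: -0.0400 × log₂(0.0400) = 0.1858
  p(2,2)=1/25: -0.0400 × log₂(0.0400) = 0.1858
H(X,Y) = 2.8929 bits


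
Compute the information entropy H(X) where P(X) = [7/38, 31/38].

H(X) = -Σ p(x) log₂ p(x)
  -7/38 × log₂(7/38) = 0.4496
  -31/38 × log₂(31/38) = 0.2396
H(X) = 0.6892 bits


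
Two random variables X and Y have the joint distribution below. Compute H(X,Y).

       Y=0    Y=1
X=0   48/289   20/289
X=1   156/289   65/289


H(X,Y) = -Σ p(x,y) log₂ p(x,y)
  p(0,0)=48/289: -0.1661 × log₂(0.1661) = 0.4302
  p(0,1)=20/289: -0.0692 × log₂(0.0692) = 0.2666
  p(1,0)=156/289: -0.5398 × log₂(0.5398) = 0.4802
  p(1,1)=65/289: -0.2249 × log₂(0.2249) = 0.4841
H(X,Y) = 1.6611 bits


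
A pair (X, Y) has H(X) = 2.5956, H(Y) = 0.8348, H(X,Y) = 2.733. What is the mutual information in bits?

I(X;Y) = H(X) + H(Y) - H(X,Y)
I(X;Y) = 2.5956 + 0.8348 - 2.733 = 0.6974 bits


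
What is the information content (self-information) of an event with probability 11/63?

Information content I(x) = -log₂(p(x))
I = -log₂(11/63) = -log₂(0.1746)
I = 2.5178 bits


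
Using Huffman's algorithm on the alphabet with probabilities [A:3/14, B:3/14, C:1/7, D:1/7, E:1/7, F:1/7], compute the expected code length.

Huffman tree construction:
Combine smallest probabilities repeatedly
Resulting codes:
  A: 00 (length 2)
  B: 01 (length 2)
  C: 100 (length 3)
  D: 101 (length 3)
  E: 110 (length 3)
  F: 111 (length 3)
Average length = Σ p(s) × length(s) = 2.5714 bits


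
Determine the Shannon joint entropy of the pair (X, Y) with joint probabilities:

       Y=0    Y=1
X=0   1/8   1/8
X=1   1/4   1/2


H(X,Y) = -Σ p(x,y) log₂ p(x,y)
  p(0,0)=1/8: -0.1250 × log₂(0.1250) = 0.3750
  p(0,1)=1/8: -0.1250 × log₂(0.1250) = 0.3750
  p(1,0)=1/4: -0.2500 × log₂(0.2500) = 0.5000
  p(1,1)=1/2: -0.5000 × log₂(0.5000) = 0.5000
H(X,Y) = 1.7500 bits


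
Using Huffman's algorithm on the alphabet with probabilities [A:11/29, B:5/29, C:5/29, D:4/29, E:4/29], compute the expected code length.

Huffman tree construction:
Combine smallest probabilities repeatedly
Resulting codes:
  A: 0 (length 1)
  B: 110 (length 3)
  C: 111 (length 3)
  D: 100 (length 3)
  E: 101 (length 3)
Average length = Σ p(s) × length(s) = 2.2414 bits


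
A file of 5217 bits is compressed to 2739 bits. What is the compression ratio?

Compression ratio = Original / Compressed
= 5217 / 2739 = 1.90:1


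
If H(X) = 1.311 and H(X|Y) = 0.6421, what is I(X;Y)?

I(X;Y) = H(X) - H(X|Y)
I(X;Y) = 1.311 - 0.6421 = 0.6689 bits


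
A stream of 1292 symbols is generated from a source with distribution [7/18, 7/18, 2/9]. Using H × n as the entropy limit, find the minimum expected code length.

Entropy H = 1.5420 bits/symbol
Minimum bits = H × n = 1.5420 × 1292
= 1992.24 bits


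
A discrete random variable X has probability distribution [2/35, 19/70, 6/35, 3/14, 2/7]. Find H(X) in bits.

H(X) = -Σ p(x) log₂ p(x)
  -2/35 × log₂(2/35) = 0.2360
  -19/70 × log₂(19/70) = 0.5107
  -6/35 × log₂(6/35) = 0.4362
  -3/14 × log₂(3/14) = 0.4762
  -2/7 × log₂(2/7) = 0.5164
H(X) = 2.1754 bits


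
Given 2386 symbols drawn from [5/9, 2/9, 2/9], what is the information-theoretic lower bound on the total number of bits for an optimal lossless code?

Entropy H = 1.4355 bits/symbol
Minimum bits = H × n = 1.4355 × 2386
= 3425.15 bits


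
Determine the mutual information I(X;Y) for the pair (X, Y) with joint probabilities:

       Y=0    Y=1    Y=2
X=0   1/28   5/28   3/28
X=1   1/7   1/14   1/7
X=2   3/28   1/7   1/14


H(X) = 1.5831, H(Y) = 1.5722, H(X,Y) = 3.0531
I(X;Y) = H(X) + H(Y) - H(X,Y) = 0.1023 bits


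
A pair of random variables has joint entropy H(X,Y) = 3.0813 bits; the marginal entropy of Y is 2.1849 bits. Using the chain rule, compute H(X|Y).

Chain rule: H(X,Y) = H(X|Y) + H(Y)
H(X|Y) = H(X,Y) - H(Y) = 3.0813 - 2.1849 = 0.8964 bits


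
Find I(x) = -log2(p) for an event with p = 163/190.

Information content I(x) = -log₂(p(x))
I = -log₂(163/190) = -log₂(0.8579)
I = 0.2211 bits


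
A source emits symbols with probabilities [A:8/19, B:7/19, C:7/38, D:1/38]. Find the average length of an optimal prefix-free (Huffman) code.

Huffman tree construction:
Combine smallest probabilities repeatedly
Resulting codes:
  A: 0 (length 1)
  B: 11 (length 2)
  C: 101 (length 3)
  D: 100 (length 3)
Average length = Σ p(s) × length(s) = 1.7895 bits


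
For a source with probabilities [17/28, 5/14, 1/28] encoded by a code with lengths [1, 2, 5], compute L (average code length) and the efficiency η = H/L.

Average length L = Σ p_i × l_i = 1.5000 bits
Entropy H = 1.1393 bits
Efficiency η = H/L × 100% = 75.95%


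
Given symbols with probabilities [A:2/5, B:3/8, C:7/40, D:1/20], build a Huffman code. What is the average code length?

Huffman tree construction:
Combine smallest probabilities repeatedly
Resulting codes:
  A: 0 (length 1)
  B: 11 (length 2)
  C: 101 (length 3)
  D: 100 (length 3)
Average length = Σ p(s) × length(s) = 1.8250 bits


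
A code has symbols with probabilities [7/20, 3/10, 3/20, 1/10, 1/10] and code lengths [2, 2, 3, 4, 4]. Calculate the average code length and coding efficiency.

Average length L = Σ p_i × l_i = 2.5500 bits
Entropy H = 2.1261 bits
Efficiency η = H/L × 100% = 83.38%


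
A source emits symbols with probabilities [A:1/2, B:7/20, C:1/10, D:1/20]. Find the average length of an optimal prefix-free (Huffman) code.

Huffman tree construction:
Combine smallest probabilities repeatedly
Resulting codes:
  A: 0 (length 1)
  B: 11 (length 2)
  C: 101 (length 3)
  D: 100 (length 3)
Average length = Σ p(s) × length(s) = 1.6500 bits


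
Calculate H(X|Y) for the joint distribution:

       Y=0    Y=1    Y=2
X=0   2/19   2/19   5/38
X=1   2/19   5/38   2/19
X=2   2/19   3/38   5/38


H(X|Y) = Σ_y p(y) H(X|Y=y)
  p(Y=0) = 6/19, H(X|Y=0) = 1.5850
  p(Y=1) = 6/19, H(X|Y=1) = 1.5546
  p(Y=2) = 7/19, H(X|Y=2) = 1.5774
H(X|Y) = 0.3158×1.5850 + 0.3158×1.5546 + 0.3684×1.5774 = 1.5726 bits


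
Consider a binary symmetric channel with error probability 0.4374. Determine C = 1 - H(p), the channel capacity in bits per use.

For BSC with error probability p:
C = 1 - H(p) where H(p) is binary entropy
H(0.4374) = -0.4374 × log₂(0.4374) - 0.5626 × log₂(0.5626)
H(p) = 0.9887
C = 1 - 0.9887 = 0.0113 bits/use


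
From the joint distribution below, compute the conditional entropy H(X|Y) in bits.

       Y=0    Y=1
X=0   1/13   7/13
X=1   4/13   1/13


H(X|Y) = Σ_y p(y) H(X|Y=y)
  p(Y=0) = 5/13, H(X|Y=0) = 0.7219
  p(Y=1) = 8/13, H(X|Y=1) = 0.5436
H(X|Y) = 0.3846×0.7219 + 0.6154×0.5436 = 0.6122 bits


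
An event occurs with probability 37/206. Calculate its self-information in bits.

Information content I(x) = -log₂(p(x))
I = -log₂(37/206) = -log₂(0.1796)
I = 2.4770 bits


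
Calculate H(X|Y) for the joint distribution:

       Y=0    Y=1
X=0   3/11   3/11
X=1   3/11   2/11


H(X|Y) = Σ_y p(y) H(X|Y=y)
  p(Y=0) = 6/11, H(X|Y=0) = 1.0000
  p(Y=1) = 5/11, H(X|Y=1) = 0.9710
H(X|Y) = 0.5455×1.0000 + 0.4545×0.9710 = 0.9868 bits


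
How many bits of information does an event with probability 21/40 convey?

Information content I(x) = -log₂(p(x))
I = -log₂(21/40) = -log₂(0.5250)
I = 0.9296 bits


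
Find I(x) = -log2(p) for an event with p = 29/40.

Information content I(x) = -log₂(p(x))
I = -log₂(29/40) = -log₂(0.7250)
I = 0.4639 bits


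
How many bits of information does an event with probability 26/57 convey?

Information content I(x) = -log₂(p(x))
I = -log₂(26/57) = -log₂(0.4561)
I = 1.1325 bits


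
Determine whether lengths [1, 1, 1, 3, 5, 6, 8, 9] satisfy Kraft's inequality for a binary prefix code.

Kraft inequality: Σ 2^(-l_i) ≤ 1 for prefix-free code
Calculating: 2^(-1) + 2^(-1) + 2^(-1) + 2^(-3) + 2^(-5) + 2^(-6) + 2^(-8) + 2^(-9)
= 0.5 + 0.5 + 0.5 + 0.125 + 0.03125 + 0.015625 + 0.00390625 + 0.001953125
= 1.6777
Since 1.6777 > 1, prefix-free code does not exist


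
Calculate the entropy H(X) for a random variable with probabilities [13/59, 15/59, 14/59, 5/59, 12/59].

H(X) = -Σ p(x) log₂ p(x)
  -13/59 × log₂(13/59) = 0.4808
  -15/59 × log₂(15/59) = 0.5023
  -14/59 × log₂(14/59) = 0.4924
  -5/59 × log₂(5/59) = 0.3018
  -12/59 × log₂(12/59) = 0.4673
H(X) = 2.2447 bits


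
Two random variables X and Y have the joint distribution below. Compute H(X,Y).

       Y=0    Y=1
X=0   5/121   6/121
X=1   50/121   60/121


H(X,Y) = -Σ p(x,y) log₂ p(x,y)
  p(0,0)=5/121: -0.0413 × log₂(0.0413) = 0.1900
  p(0,1)=6/121: -0.0496 × log₂(0.0496) = 0.2149
  p(1,0)=50/121: -0.4132 × log₂(0.4132) = 0.5269
  p(1,1)=60/121: -0.4959 × log₂(0.4959) = 0.5018
H(X,Y) = 1.4335 bits


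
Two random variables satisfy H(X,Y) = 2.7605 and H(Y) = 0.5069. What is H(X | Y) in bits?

Chain rule: H(X,Y) = H(X|Y) + H(Y)
H(X|Y) = H(X,Y) - H(Y) = 2.7605 - 0.5069 = 2.2536 bits


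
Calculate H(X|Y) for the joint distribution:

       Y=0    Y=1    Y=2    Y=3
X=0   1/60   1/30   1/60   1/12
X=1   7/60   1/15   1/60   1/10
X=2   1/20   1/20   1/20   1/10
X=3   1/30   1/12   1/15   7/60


H(X|Y) = Σ_y p(y) H(X|Y=y)
  p(Y=0) = 13/60, H(X|Y=0) = 1.6692
  p(Y=1) = 7/30, H(X|Y=1) = 1.9242
  p(Y=2) = 3/20, H(X|Y=2) = 1.7527
  p(Y=3) = 2/5, H(X|Y=3) = 1.9899
H(X|Y) = 0.2167×1.6692 + 0.2333×1.9242 + 0.1500×1.7527 + 0.4000×1.9899 = 1.8695 bits


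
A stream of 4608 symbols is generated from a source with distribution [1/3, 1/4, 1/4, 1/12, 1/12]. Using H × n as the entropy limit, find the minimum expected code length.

Entropy H = 2.1258 bits/symbol
Minimum bits = H × n = 2.1258 × 4608
= 9795.75 bits


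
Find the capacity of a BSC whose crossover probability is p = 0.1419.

For BSC with error probability p:
C = 1 - H(p) where H(p) is binary entropy
H(0.1419) = -0.1419 × log₂(0.1419) - 0.8581 × log₂(0.8581)
H(p) = 0.5892
C = 1 - 0.5892 = 0.4108 bits/use


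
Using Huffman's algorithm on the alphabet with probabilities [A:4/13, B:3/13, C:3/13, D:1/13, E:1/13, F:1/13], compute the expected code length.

Huffman tree construction:
Combine smallest probabilities repeatedly
Resulting codes:
  A: 11 (length 2)
  B: 00 (length 2)
  C: 01 (length 2)
  D: 1010 (length 4)
  E: 1011 (length 4)
  F: 100 (length 3)
Average length = Σ p(s) × length(s) = 2.3846 bits


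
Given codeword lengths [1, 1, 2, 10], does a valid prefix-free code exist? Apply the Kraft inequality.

Kraft inequality: Σ 2^(-l_i) ≤ 1 for prefix-free code
Calculating: 2^(-1) + 2^(-1) + 2^(-2) + 2^(-10)
= 0.5 + 0.5 + 0.25 + 0.0009765625
= 1.2510
Since 1.2510 > 1, prefix-free code does not exist


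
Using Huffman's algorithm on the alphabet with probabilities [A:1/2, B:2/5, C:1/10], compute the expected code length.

Huffman tree construction:
Combine smallest probabilities repeatedly
Resulting codes:
  A: 0 (length 1)
  B: 11 (length 2)
  C: 10 (length 2)
Average length = Σ p(s) × length(s) = 1.5000 bits


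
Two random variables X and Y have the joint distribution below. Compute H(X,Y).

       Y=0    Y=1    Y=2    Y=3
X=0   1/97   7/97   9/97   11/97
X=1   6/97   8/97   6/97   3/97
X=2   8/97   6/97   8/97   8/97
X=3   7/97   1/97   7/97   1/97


H(X,Y) = -Σ p(x,y) log₂ p(x,y)
  p(0,0)=1/97: -0.0103 × log₂(0.0103) = 0.0680
  p(0,1)=7/97: -0.0722 × log₂(0.0722) = 0.2737
  p(0,2)=9/97: -0.0928 × log₂(0.0928) = 0.3182
  p(0,3)=11/97: -0.1134 × log₂(0.1134) = 0.3561
  p(1,0)=6/97: -0.0619 × log₂(0.0619) = 0.2483
  p(1,1)=8/97: -0.0825 × log₂(0.0825) = 0.2969
  p(1,2)=6/97: -0.0619 × log₂(0.0619) = 0.2483
  p(1,3)=3/97: -0.0309 × log₂(0.0309) = 0.1551
  p(2,0)=8/97: -0.0825 × log₂(0.0825) = 0.2969
  p(2,1)=6/97: -0.0619 × log₂(0.0619) = 0.2483
  p(2,2)=8/97: -0.0825 × log₂(0.0825) = 0.2969
  p(2,3)=8/97: -0.0825 × log₂(0.0825) = 0.2969
  p(3,0)=7/97: -0.0722 × log₂(0.0722) = 0.2737
  p(3,1)=1/97: -0.0103 × log₂(0.0103) = 0.0680
  p(3,2)=7/97: -0.0722 × log₂(0.0722) = 0.2737
  p(3,3)=1/97: -0.0103 × log₂(0.0103) = 0.0680
H(X,Y) = 3.7873 bits


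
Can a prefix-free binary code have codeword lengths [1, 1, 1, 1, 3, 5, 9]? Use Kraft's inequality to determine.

Kraft inequality: Σ 2^(-l_i) ≤ 1 for prefix-free code
Calculating: 2^(-1) + 2^(-1) + 2^(-1) + 2^(-1) + 2^(-3) + 2^(-5) + 2^(-9)
= 0.5 + 0.5 + 0.5 + 0.5 + 0.125 + 0.03125 + 0.001953125
= 2.1582
Since 2.1582 > 1, prefix-free code does not exist


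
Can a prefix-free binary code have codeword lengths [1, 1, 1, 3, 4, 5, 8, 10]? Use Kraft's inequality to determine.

Kraft inequality: Σ 2^(-l_i) ≤ 1 for prefix-free code
Calculating: 2^(-1) + 2^(-1) + 2^(-1) + 2^(-3) + 2^(-4) + 2^(-5) + 2^(-8) + 2^(-10)
= 0.5 + 0.5 + 0.5 + 0.125 + 0.0625 + 0.03125 + 0.00390625 + 0.0009765625
= 1.7236
Since 1.7236 > 1, prefix-free code does not exist


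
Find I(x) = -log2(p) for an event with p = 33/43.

Information content I(x) = -log₂(p(x))
I = -log₂(33/43) = -log₂(0.7674)
I = 0.3819 bits


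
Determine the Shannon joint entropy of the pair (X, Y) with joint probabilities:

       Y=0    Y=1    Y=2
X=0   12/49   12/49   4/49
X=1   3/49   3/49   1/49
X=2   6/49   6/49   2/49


H(X,Y) = -Σ p(x,y) log₂ p(x,y)
  p(0,0)=12/49: -0.2449 × log₂(0.2449) = 0.4971
  p(0,1)=12/49: -0.2449 × log₂(0.2449) = 0.4971
  p(0,2)=4/49: -0.0816 × log₂(0.0816) = 0.2951
  p(1,0)=3/49: -0.0612 × log₂(0.0612) = 0.2467
  p(1,1)=3/49: -0.0612 × log₂(0.0612) = 0.2467
  p(1,2)=1/49: -0.0204 × log₂(0.0204) = 0.1146
  p(2,0)=6/49: -0.1224 × log₂(0.1224) = 0.3710
  p(2,1)=6/49: -0.1224 × log₂(0.1224) = 0.3710
  p(2,2)=2/49: -0.0408 × log₂(0.0408) = 0.1884
H(X,Y) = 2.8276 bits


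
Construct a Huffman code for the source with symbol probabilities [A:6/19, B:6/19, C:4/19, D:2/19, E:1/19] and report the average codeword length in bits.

Huffman tree construction:
Combine smallest probabilities repeatedly
Resulting codes:
  A: 10 (length 2)
  B: 11 (length 2)
  C: 01 (length 2)
  D: 001 (length 3)
  E: 000 (length 3)
Average length = Σ p(s) × length(s) = 2.1579 bits


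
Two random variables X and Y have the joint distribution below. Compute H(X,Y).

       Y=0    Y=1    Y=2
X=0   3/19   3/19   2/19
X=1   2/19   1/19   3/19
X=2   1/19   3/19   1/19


H(X,Y) = -Σ p(x,y) log₂ p(x,y)
  p(0,0)=3/19: -0.1579 × log₂(0.1579) = 0.4205
  p(0,1)=3/19: -0.1579 × log₂(0.1579) = 0.4205
  p(0,2)=2/19: -0.1053 × log₂(0.1053) = 0.3419
  p(1,0)=2/19: -0.1053 × log₂(0.1053) = 0.3419
  p(1,1)=1/19: -0.0526 × log₂(0.0526) = 0.2236
  p(1,2)=3/19: -0.1579 × log₂(0.1579) = 0.4205
  p(2,0)=1/19: -0.0526 × log₂(0.0526) = 0.2236
  p(2,1)=3/19: -0.1579 × log₂(0.1579) = 0.4205
  p(2,2)=1/19: -0.0526 × log₂(0.0526) = 0.2236
H(X,Y) = 3.0364 bits


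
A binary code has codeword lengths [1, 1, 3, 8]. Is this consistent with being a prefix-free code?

Kraft inequality: Σ 2^(-l_i) ≤ 1 for prefix-free code
Calculating: 2^(-1) + 2^(-1) + 2^(-3) + 2^(-8)
= 0.5 + 0.5 + 0.125 + 0.00390625
= 1.1289
Since 1.1289 > 1, prefix-free code does not exist


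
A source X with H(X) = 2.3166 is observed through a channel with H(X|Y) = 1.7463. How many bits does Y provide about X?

I(X;Y) = H(X) - H(X|Y)
I(X;Y) = 2.3166 - 1.7463 = 0.5703 bits


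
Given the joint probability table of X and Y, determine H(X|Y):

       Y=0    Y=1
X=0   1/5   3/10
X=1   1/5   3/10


H(X|Y) = Σ_y p(y) H(X|Y=y)
  p(Y=0) = 2/5, H(X|Y=0) = 1.0000
  p(Y=1) = 3/5, H(X|Y=1) = 1.0000
H(X|Y) = 0.4000×1.0000 + 0.6000×1.0000 = 1.0000 bits


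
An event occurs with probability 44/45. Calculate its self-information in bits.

Information content I(x) = -log₂(p(x))
I = -log₂(44/45) = -log₂(0.9778)
I = 0.0324 bits


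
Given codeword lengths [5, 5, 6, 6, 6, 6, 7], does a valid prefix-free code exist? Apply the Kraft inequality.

Kraft inequality: Σ 2^(-l_i) ≤ 1 for prefix-free code
Calculating: 2^(-5) + 2^(-5) + 2^(-6) + 2^(-6) + 2^(-6) + 2^(-6) + 2^(-7)
= 0.03125 + 0.03125 + 0.015625 + 0.015625 + 0.015625 + 0.015625 + 0.0078125
= 0.1328
Since 0.1328 ≤ 1, prefix-free code exists


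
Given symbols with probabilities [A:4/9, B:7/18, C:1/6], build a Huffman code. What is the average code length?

Huffman tree construction:
Combine smallest probabilities repeatedly
Resulting codes:
  A: 0 (length 1)
  B: 11 (length 2)
  C: 10 (length 2)
Average length = Σ p(s) × length(s) = 1.5556 bits


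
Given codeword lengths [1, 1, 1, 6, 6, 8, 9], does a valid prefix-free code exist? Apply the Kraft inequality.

Kraft inequality: Σ 2^(-l_i) ≤ 1 for prefix-free code
Calculating: 2^(-1) + 2^(-1) + 2^(-1) + 2^(-6) + 2^(-6) + 2^(-8) + 2^(-9)
= 0.5 + 0.5 + 0.5 + 0.015625 + 0.015625 + 0.00390625 + 0.001953125
= 1.5371
Since 1.5371 > 1, prefix-free code does not exist


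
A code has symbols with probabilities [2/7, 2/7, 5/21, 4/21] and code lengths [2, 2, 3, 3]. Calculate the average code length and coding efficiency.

Average length L = Σ p_i × l_i = 2.4286 bits
Entropy H = 1.9814 bits
Efficiency η = H/L × 100% = 81.59%


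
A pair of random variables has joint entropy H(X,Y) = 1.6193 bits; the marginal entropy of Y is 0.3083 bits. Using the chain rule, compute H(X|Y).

Chain rule: H(X,Y) = H(X|Y) + H(Y)
H(X|Y) = H(X,Y) - H(Y) = 1.6193 - 0.3083 = 1.311 bits


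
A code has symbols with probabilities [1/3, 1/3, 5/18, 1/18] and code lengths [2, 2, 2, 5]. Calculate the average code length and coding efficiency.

Average length L = Σ p_i × l_i = 2.1667 bits
Entropy H = 1.8016 bits
Efficiency η = H/L × 100% = 83.15%


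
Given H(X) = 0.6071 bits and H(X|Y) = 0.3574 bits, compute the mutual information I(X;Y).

I(X;Y) = H(X) - H(X|Y)
I(X;Y) = 0.6071 - 0.3574 = 0.2497 bits


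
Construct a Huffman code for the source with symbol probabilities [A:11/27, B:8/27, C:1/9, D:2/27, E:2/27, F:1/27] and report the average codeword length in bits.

Huffman tree construction:
Combine smallest probabilities repeatedly
Resulting codes:
  A: 0 (length 1)
  B: 10 (length 2)
  C: 1111 (length 4)
  D: 1101 (length 4)
  E: 1110 (length 4)
  F: 1100 (length 4)
Average length = Σ p(s) × length(s) = 2.1852 bits


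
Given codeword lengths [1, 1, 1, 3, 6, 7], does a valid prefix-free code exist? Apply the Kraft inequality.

Kraft inequality: Σ 2^(-l_i) ≤ 1 for prefix-free code
Calculating: 2^(-1) + 2^(-1) + 2^(-1) + 2^(-3) + 2^(-6) + 2^(-7)
= 0.5 + 0.5 + 0.5 + 0.125 + 0.015625 + 0.0078125
= 1.6484
Since 1.6484 > 1, prefix-free code does not exist


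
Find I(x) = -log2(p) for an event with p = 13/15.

Information content I(x) = -log₂(p(x))
I = -log₂(13/15) = -log₂(0.8667)
I = 0.2065 bits


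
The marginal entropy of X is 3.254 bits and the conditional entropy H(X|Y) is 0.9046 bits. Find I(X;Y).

I(X;Y) = H(X) - H(X|Y)
I(X;Y) = 3.254 - 0.9046 = 2.3494 bits


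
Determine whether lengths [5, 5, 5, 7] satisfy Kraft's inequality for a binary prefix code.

Kraft inequality: Σ 2^(-l_i) ≤ 1 for prefix-free code
Calculating: 2^(-5) + 2^(-5) + 2^(-5) + 2^(-7)
= 0.03125 + 0.03125 + 0.03125 + 0.0078125
= 0.1016
Since 0.1016 ≤ 1, prefix-free code exists


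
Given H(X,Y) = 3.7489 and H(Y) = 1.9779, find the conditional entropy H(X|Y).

Chain rule: H(X,Y) = H(X|Y) + H(Y)
H(X|Y) = H(X,Y) - H(Y) = 3.7489 - 1.9779 = 1.771 bits


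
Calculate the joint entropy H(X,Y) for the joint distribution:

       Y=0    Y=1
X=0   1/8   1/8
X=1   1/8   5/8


H(X,Y) = -Σ p(x,y) log₂ p(x,y)
  p(0,0)=1/8: -0.1250 × log₂(0.1250) = 0.3750
  p(0,1)=1/8: -0.1250 × log₂(0.1250) = 0.3750
  p(1,0)=1/8: -0.1250 × log₂(0.1250) = 0.3750
  p(1,1)=5/8: -0.6250 × log₂(0.6250) = 0.4238
H(X,Y) = 1.5488 bits


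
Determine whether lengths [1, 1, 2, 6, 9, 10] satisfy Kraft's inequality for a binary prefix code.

Kraft inequality: Σ 2^(-l_i) ≤ 1 for prefix-free code
Calculating: 2^(-1) + 2^(-1) + 2^(-2) + 2^(-6) + 2^(-9) + 2^(-10)
= 0.5 + 0.5 + 0.25 + 0.015625 + 0.001953125 + 0.0009765625
= 1.2686
Since 1.2686 > 1, prefix-free code does not exist


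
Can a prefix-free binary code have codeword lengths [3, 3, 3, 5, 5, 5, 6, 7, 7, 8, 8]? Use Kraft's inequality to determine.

Kraft inequality: Σ 2^(-l_i) ≤ 1 for prefix-free code
Calculating: 2^(-3) + 2^(-3) + 2^(-3) + 2^(-5) + 2^(-5) + 2^(-5) + 2^(-6) + 2^(-7) + 2^(-7) + 2^(-8) + 2^(-8)
= 0.125 + 0.125 + 0.125 + 0.03125 + 0.03125 + 0.03125 + 0.015625 + 0.0078125 + 0.0078125 + 0.00390625 + 0.00390625
= 0.5078
Since 0.5078 ≤ 1, prefix-free code exists


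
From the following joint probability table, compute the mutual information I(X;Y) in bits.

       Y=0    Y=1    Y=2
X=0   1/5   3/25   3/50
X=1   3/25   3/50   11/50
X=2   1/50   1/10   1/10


H(X) = 1.5398, H(Y) = 1.5738, H(X,Y) = 2.9434
I(X;Y) = H(X) + H(Y) - H(X,Y) = 0.1702 bits


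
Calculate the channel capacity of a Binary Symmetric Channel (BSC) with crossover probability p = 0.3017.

For BSC with error probability p:
C = 1 - H(p) where H(p) is binary entropy
H(0.3017) = -0.3017 × log₂(0.3017) - 0.6983 × log₂(0.6983)
H(p) = 0.8834
C = 1 - 0.8834 = 0.1166 bits/use


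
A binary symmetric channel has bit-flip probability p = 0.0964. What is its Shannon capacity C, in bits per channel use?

For BSC with error probability p:
C = 1 - H(p) where H(p) is binary entropy
H(0.0964) = -0.0964 × log₂(0.0964) - 0.9036 × log₂(0.9036)
H(p) = 0.4575
C = 1 - 0.4575 = 0.5425 bits/use


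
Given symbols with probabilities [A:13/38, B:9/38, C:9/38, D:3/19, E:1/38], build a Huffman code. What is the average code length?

Huffman tree construction:
Combine smallest probabilities repeatedly
Resulting codes:
  A: 11 (length 2)
  B: 01 (length 2)
  C: 10 (length 2)
  D: 001 (length 3)
  E: 000 (length 3)
Average length = Σ p(s) × length(s) = 2.1842 bits


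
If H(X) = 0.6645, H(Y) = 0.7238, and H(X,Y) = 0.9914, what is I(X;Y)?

I(X;Y) = H(X) + H(Y) - H(X,Y)
I(X;Y) = 0.6645 + 0.7238 - 0.9914 = 0.3969 bits


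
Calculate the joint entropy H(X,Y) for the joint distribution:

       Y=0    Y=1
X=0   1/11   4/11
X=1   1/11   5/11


H(X,Y) = -Σ p(x,y) log₂ p(x,y)
  p(0,0)=1/11: -0.0909 × log₂(0.0909) = 0.3145
  p(0,1)=4/11: -0.3636 × log₂(0.3636) = 0.5307
  p(1,0)=1/11: -0.0909 × log₂(0.0909) = 0.3145
  p(1,1)=5/11: -0.4545 × log₂(0.4545) = 0.5170
H(X,Y) = 1.6767 bits


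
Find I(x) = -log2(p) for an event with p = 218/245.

Information content I(x) = -log₂(p(x))
I = -log₂(218/245) = -log₂(0.8898)
I = 0.1685 bits


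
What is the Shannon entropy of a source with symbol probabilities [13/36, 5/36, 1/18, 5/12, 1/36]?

H(X) = -Σ p(x) log₂ p(x)
  -13/36 × log₂(13/36) = 0.5306
  -5/36 × log₂(5/36) = 0.3956
  -1/18 × log₂(1/18) = 0.2317
  -5/12 × log₂(5/12) = 0.5263
  -1/36 × log₂(1/36) = 0.1436
H(X) = 1.8277 bits


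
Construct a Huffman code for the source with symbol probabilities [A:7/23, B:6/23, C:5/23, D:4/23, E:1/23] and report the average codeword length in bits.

Huffman tree construction:
Combine smallest probabilities repeatedly
Resulting codes:
  A: 11 (length 2)
  B: 10 (length 2)
  C: 00 (length 2)
  D: 011 (length 3)
  E: 010 (length 3)
Average length = Σ p(s) × length(s) = 2.2174 bits


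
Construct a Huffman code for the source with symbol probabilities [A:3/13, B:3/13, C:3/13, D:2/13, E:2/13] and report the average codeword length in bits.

Huffman tree construction:
Combine smallest probabilities repeatedly
Resulting codes:
  A: 00 (length 2)
  B: 01 (length 2)
  C: 10 (length 2)
  D: 110 (length 3)
  E: 111 (length 3)
Average length = Σ p(s) × length(s) = 2.3077 bits


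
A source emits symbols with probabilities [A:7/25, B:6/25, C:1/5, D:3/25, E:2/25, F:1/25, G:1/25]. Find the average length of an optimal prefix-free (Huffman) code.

Huffman tree construction:
Combine smallest probabilities repeatedly
Resulting codes:
  A: 10 (length 2)
  B: 01 (length 2)
  C: 00 (length 2)
  D: 110 (length 3)
  E: 1110 (length 4)
  F: 11110 (length 5)
  G: 11111 (length 5)
Average length = Σ p(s) × length(s) = 2.5200 bits


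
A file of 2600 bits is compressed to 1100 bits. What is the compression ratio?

Compression ratio = Original / Compressed
= 2600 / 1100 = 2.36:1


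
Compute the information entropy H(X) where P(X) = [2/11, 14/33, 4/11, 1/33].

H(X) = -Σ p(x) log₂ p(x)
  -2/11 × log₂(2/11) = 0.4472
  -14/33 × log₂(14/33) = 0.5248
  -4/11 × log₂(4/11) = 0.5307
  -1/33 × log₂(1/33) = 0.1529
H(X) = 1.6555 bits
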